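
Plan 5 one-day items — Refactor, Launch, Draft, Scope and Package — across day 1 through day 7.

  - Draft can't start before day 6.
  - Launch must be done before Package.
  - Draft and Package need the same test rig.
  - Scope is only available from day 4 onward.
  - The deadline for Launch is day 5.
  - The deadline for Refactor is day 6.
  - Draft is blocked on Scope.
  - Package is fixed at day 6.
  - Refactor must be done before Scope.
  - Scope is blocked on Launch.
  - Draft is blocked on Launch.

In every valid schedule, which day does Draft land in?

Draft's window is day 6–day 7.
Package is fixed at day 6, and Draft can't share a day with Package.
So Draft must be day 7.

day 7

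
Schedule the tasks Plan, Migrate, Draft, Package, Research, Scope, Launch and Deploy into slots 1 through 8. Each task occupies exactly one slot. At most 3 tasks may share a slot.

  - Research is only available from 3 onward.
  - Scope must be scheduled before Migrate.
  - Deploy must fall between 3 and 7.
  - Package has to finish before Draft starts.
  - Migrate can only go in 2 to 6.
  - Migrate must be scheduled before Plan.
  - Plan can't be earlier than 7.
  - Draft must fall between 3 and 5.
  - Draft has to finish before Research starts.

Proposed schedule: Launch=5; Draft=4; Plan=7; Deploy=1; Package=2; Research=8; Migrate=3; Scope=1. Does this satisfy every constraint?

Migrate must be scheduled before Plan — holds.
At most 3 tasks may share a slot — holds.
Draft has to finish before Research starts — holds.
Scope must be scheduled before Migrate — holds.
Package has to finish before Draft starts — holds.
Plan can't be earlier than 7 — holds.
Migrate can only go in 2 to 6 — holds.
Deploy must fall between 3 and 7 — violated.
Research is only available from 3 onward — holds.
Draft must fall between 3 and 5 — holds.

No — it violates: Deploy must fall between 3 and 7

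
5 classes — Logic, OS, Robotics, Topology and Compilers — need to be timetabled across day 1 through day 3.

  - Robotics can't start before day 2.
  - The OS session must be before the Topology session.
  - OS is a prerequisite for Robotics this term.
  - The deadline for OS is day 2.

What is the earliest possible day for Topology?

day 2

Precedence pushes Topology to at least day 2.
Topology at day 2 is achievable: Robotics -> day 2; OS -> day 1; Logic -> day 1; Topology -> day 2; Compilers -> day 1.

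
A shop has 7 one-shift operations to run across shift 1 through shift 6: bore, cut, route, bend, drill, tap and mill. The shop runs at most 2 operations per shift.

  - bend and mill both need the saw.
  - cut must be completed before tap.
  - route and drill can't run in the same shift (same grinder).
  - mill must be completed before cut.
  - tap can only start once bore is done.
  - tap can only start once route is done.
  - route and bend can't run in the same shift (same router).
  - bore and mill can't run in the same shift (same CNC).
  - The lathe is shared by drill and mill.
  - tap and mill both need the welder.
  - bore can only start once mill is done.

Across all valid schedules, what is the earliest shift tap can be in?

shift 3

Precedence pushes tap to at least shift 3.
tap at shift 3 is achievable: tap=shift 3, mill=shift 1, route=shift 1, drill=shift 4, bore=shift 2, bend=shift 3, cut=shift 2.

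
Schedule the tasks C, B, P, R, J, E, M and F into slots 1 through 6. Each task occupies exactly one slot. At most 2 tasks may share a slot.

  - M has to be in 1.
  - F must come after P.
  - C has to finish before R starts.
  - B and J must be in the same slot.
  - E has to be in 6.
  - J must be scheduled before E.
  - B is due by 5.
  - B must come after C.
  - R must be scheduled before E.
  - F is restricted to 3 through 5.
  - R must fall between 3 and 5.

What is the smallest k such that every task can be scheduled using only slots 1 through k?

6

The precedence chain requires at least 3 distinct slots.
With at most 2 per slot and 8 tasks, at least 4 slots are needed.
E can't be placed before 6, so the schedule must run through at least slot 6.
6 works (last occupied slot: 6): for example F=3, J=4, P=2, E=6, M=1, R=3, C=1, B=4.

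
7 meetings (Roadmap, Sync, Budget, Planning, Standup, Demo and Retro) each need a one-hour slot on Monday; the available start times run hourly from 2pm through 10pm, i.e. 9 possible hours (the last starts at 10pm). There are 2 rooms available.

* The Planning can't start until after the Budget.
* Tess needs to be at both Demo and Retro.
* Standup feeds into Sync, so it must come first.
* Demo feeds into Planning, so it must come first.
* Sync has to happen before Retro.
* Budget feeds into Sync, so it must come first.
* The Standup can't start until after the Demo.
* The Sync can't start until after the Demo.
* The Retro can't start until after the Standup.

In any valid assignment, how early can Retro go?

5pm

Precedence pushes Retro to at least 5pm.
Retro at 5pm is achievable: Budget -> 2pm, Sync -> 4pm, Planning -> 3pm, Demo -> 2pm, Roadmap -> 4pm, Standup -> 3pm, Retro -> 5pm.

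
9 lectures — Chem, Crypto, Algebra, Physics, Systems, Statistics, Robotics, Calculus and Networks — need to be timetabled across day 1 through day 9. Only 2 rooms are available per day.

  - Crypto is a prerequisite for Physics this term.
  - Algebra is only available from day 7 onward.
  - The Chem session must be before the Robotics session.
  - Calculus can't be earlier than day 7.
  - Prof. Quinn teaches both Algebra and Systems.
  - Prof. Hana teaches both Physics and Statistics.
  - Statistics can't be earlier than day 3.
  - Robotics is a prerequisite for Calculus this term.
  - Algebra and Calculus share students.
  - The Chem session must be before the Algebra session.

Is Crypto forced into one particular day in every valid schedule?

No

Crypto can be day 1 (e.g. Chem in day 1, Calculus in day 8, Networks in day 4, Physics in day 2, Statistics in day 3, Crypto in day 1, Robotics in day 2, Algebra in day 7, Systems in day 3) or day 2 (e.g. Chem in day 1, Statistics in day 3, Networks in day 3, Robotics in day 2, Calculus in day 8, Systems in day 1, Algebra in day 7, Physics in day 4, Crypto in day 2).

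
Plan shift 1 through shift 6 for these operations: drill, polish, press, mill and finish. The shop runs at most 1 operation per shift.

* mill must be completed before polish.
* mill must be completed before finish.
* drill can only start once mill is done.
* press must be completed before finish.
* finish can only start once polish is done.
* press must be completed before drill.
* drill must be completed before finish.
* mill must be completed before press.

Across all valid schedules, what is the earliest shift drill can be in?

Precedence pushes drill to at least shift 3; downstream work caps drill at shift 5.
drill at shift 3 is achievable: press=shift 2; polish=shift 4; finish=shift 5; drill=shift 3; mill=shift 1.

shift 3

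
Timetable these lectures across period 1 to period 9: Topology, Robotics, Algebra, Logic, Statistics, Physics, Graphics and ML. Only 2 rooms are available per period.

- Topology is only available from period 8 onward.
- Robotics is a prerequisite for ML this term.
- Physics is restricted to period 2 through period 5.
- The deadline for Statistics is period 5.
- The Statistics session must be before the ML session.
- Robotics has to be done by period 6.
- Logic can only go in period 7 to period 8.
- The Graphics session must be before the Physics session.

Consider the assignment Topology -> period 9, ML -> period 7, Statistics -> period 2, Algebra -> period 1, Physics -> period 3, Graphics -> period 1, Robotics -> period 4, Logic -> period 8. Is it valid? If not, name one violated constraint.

Valid

The deadline for Statistics is period 5 — holds.
Topology is only available from period 8 onward — holds.
Robotics has to be done by period 6 — holds.
Robotics is a prerequisite for ML this term — holds.
The Graphics session must be before the Physics session — holds.
Only 2 rooms are available per period — holds.
Physics is restricted to period 2 through period 5 — holds.
The Statistics session must be before the ML session — holds.
Logic can only go in period 7 to period 8 — holds.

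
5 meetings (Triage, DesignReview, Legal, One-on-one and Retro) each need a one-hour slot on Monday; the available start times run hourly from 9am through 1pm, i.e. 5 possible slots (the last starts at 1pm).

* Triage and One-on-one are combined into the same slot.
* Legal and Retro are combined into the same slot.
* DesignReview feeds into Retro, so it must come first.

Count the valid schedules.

50

Splitting on Triage: it can be 9am (10), 10am (10), 11am (10), 12pm (10), 1pm (10). Listing each branch's schedules as (DesignReview, Legal, One-on-one, Retro):
Triage=9am: (9am,10am,9am,10am) (9am,11am,9am,11am) (9am,12pm,9am,12pm) (9am,1pm,9am,1pm) (10am,11am,9am,11am) (10am,12pm,9am,12pm) (10am,1pm,9am,1pm) (11am,12pm,9am,12pm) (11am,1pm,9am,1pm) (12pm,1pm,9am,1pm) — 10.
Triage=10am: (9am,10am,10am,10am) (9am,11am,10am,11am) (9am,12pm,10am,12pm) (9am,1pm,10am,1pm) (10am,11am,10am,11am) (10am,12pm,10am,12pm) (10am,1pm,10am,1pm) (11am,12pm,10am,12pm) (11am,1pm,10am,1pm) (12pm,1pm,10am,1pm) — 10.
Triage=11am: (9am,10am,11am,10am) (9am,11am,11am,11am) (9am,12pm,11am,12pm) (9am,1pm,11am,1pm) (10am,11am,11am,11am) (10am,12pm,11am,12pm) (10am,1pm,11am,1pm) (11am,12pm,11am,12pm) (11am,1pm,11am,1pm) (12pm,1pm,11am,1pm) — 10.
Triage=12pm: (9am,10am,12pm,10am) (9am,11am,12pm,11am) (9am,12pm,12pm,12pm) (9am,1pm,12pm,1pm) (10am,11am,12pm,11am) (10am,12pm,12pm,12pm) (10am,1pm,12pm,1pm) (11am,12pm,12pm,12pm) (11am,1pm,12pm,1pm) (12pm,1pm,12pm,1pm) — 10.
Triage=1pm: (9am,10am,1pm,10am) (9am,11am,1pm,11am) (9am,12pm,1pm,12pm) (9am,1pm,1pm,1pm) (10am,11am,1pm,11am) (10am,12pm,1pm,12pm) (10am,1pm,1pm,1pm) (11am,12pm,1pm,12pm) (11am,1pm,1pm,1pm) (12pm,1pm,1pm,1pm) — 10.
Summing: 10 + 10 + 10 + 10 + 10 = 50.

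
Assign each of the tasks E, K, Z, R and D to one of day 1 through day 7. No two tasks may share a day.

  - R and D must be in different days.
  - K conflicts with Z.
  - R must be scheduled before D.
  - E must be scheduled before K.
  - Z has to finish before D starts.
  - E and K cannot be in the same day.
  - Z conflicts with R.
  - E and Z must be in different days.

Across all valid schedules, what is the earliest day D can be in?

day 3

Precedence pushes D to at least day 2.
D at day 3 is achievable: R -> day 2, D -> day 3, E -> day 4, Z -> day 1, K -> day 5.
Nothing earlier works — the conflict and capacity constraints rule out every day before day 3.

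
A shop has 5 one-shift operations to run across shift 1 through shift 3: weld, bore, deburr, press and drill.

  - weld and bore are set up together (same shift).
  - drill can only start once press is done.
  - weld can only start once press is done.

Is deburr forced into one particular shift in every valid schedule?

deburr can be shift 1 (e.g. deburr=shift 1, weld=shift 2, bore=shift 2, drill=shift 2, press=shift 1) or shift 2 (e.g. weld in shift 2, drill in shift 2, bore in shift 2, press in shift 1, deburr in shift 2).

No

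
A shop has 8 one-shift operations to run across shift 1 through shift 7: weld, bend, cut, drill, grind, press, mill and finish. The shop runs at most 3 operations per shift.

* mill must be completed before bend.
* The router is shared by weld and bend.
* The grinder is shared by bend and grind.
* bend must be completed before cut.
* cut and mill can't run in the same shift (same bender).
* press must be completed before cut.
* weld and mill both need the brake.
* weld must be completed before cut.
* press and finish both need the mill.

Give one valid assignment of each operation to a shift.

grind -> shift 3, mill -> shift 1, press -> shift 1, finish -> shift 2, bend -> shift 2, drill -> shift 1, cut -> shift 4, weld -> shift 3

Checking: weld(shift 3) before cut(shift 4); mill(shift 1) before bend(shift 2); bend(shift 2) before cut(shift 4); press(shift 1) before cut(shift 4); cut(shift 4) != mill(shift 1); weld(shift 3) != bend(shift 2); press(shift 1) != finish(shift 2); weld(shift 3) != mill(shift 1); bend(shift 2) != grind(shift 3); max 3 per shift (cap 3).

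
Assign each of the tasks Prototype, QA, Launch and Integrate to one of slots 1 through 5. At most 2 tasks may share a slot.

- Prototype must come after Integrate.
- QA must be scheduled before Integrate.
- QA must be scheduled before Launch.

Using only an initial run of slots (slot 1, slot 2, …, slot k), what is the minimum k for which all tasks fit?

The precedence chain requires at least 3 distinct slots.
With at most 2 per slot and 4 tasks, at least 2 slots are needed.
3 works (last occupied slot: 3): for example Prototype -> 3, QA -> 1, Launch -> 2, Integrate -> 2.

3 slots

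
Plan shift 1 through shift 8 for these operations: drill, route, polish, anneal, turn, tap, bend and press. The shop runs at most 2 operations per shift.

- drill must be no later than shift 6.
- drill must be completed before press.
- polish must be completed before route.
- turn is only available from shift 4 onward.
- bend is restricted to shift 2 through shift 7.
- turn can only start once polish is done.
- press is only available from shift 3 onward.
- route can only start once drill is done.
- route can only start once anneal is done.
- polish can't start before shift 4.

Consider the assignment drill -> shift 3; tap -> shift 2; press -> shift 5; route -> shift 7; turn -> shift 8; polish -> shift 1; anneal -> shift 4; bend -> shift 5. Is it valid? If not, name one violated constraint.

No — it violates: polish can't start before shift 4

bend is restricted to shift 2 through shift 7 — holds.
turn can only start once polish is done — holds.
polish can't start before shift 4 — violated.
drill must be completed before press — holds.
route can only start once anneal is done — holds.
press is only available from shift 3 onward — holds.
turn is only available from shift 4 onward — holds.
polish must be completed before route — holds.
route can only start once drill is done — holds.
The shop runs at most 2 operations per shift — holds.
drill must be no later than shift 6 — holds.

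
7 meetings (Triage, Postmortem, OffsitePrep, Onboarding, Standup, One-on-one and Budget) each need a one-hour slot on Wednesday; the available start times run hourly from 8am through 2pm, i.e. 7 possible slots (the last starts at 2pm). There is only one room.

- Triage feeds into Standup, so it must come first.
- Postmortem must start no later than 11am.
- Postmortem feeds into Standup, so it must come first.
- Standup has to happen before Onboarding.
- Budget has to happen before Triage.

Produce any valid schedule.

OffsitePrep in 1pm; Triage in 10am; Postmortem in 8am; One-on-one in 2pm; Standup in 11am; Onboarding in 12pm; Budget in 9am

Checking: Triage(10am) before Standup(11am); Postmortem(8am) before Standup(11am); Budget(9am) before Triage(10am); Standup(11am) before Onboarding(12pm); Postmortem=8am in [8am,11am]; max 1 per slot (cap 1).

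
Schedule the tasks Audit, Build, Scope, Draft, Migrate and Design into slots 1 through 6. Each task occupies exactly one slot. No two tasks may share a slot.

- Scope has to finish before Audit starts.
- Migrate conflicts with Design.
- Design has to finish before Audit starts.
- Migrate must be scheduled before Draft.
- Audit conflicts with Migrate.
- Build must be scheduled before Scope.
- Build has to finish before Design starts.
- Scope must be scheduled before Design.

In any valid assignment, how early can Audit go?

4

Precedence pushes Audit to at least 4.
Audit at 4 is achievable: Design in 3; Build in 1; Audit in 4; Scope in 2; Migrate in 5; Draft in 6.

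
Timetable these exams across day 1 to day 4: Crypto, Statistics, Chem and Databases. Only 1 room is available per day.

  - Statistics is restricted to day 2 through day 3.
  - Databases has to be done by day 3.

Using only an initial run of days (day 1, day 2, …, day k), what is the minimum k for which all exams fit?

With at most 1 per day and 4 exams, at least 4 days are needed.
Statistics can't be placed before day 2, so the schedule must run through at least day 2.
4 works (last occupied day: day 4): for example Statistics=day 2, Chem=day 4, Databases=day 1, Crypto=day 3.

4 days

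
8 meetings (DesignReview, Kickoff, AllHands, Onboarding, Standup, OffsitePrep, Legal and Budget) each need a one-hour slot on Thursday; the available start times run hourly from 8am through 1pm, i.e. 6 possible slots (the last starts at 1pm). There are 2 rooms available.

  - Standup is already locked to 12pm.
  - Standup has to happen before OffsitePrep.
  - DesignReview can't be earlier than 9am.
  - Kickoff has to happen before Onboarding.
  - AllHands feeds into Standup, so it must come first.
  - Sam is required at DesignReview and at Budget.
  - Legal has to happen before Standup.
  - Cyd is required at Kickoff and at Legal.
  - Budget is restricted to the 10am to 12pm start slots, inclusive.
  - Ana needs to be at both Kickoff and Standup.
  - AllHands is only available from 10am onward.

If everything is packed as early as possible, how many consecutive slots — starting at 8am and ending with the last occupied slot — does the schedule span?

The precedence chain requires at least 3 distinct slots.
With at most 2 per slot and 8 meetings, at least 4 slots are needed.
Propagating the time windows through the other constraints, OffsitePrep can't land before 1pm — that is slot 6 counting from 8am — so the schedule must run through at least 6 slots.
6 works (last occupied slot: 1pm): for example Standup in 12pm; AllHands in 10am; DesignReview in 9am; Onboarding in 9am; OffsitePrep in 1pm; Kickoff in 8am; Budget in 10am; Legal in 11am.

6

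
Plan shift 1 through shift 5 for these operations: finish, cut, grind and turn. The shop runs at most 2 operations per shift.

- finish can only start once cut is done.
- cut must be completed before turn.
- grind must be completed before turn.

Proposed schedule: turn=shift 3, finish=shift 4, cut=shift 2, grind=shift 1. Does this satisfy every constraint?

Yes

cut must be completed before turn — holds.
grind must be completed before turn — holds.
The shop runs at most 2 operations per shift — holds.
finish can only start once cut is done — holds.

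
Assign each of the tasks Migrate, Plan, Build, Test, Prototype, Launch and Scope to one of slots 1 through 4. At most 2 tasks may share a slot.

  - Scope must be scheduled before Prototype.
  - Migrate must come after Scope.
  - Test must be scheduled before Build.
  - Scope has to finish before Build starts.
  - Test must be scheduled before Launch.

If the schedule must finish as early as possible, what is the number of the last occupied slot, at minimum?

slot 4

The precedence chain requires at least 2 distinct slots.
With at most 2 per slot and 7 tasks, at least 4 slots are needed.
4 works (last occupied slot: 4): for example Build=2, Test=1, Plan=4, Prototype=3, Migrate=2, Scope=1, Launch=3.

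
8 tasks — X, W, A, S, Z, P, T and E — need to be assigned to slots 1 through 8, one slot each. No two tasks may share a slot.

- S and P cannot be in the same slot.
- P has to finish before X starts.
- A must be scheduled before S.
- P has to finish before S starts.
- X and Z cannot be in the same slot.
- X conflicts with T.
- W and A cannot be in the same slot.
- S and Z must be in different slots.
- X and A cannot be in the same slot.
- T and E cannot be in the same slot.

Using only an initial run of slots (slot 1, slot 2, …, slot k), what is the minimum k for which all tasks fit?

The precedence chain requires at least 2 distinct slots.
With at most 1 per slot and 8 tasks, at least 8 slots are needed.
8 works (last occupied slot: 8): for example E -> 8; T -> 7; X -> 4; W -> 5; P -> 1; A -> 2; Z -> 6; S -> 3.

8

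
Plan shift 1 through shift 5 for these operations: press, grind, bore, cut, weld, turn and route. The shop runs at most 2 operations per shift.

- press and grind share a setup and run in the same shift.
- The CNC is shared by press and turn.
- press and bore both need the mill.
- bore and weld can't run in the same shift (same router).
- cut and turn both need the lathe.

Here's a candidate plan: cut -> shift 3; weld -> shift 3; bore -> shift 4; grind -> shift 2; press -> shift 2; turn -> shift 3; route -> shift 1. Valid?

No. cut and turn both need the lathe is not satisfied.

bore and weld can't run in the same shift (same router) — holds.
press and grind share a setup and run in the same shift — holds.
The CNC is shared by press and turn — holds.
The shop runs at most 2 operations per shift — violated.
cut and turn both need the lathe — violated.
press and bore both need the mill — holds.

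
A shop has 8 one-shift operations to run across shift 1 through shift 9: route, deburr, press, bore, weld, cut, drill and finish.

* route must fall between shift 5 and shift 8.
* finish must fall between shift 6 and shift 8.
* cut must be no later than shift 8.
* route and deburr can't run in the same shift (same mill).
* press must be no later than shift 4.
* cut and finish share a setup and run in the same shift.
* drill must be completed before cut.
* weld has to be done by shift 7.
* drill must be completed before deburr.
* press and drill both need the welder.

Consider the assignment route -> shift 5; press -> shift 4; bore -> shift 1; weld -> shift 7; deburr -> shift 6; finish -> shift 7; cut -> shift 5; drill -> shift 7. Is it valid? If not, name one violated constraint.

route must fall between shift 5 and shift 8 — holds.
press and drill both need the welder — holds.
weld has to be done by shift 7 — holds.
drill must be completed before cut — violated.
route and deburr can't run in the same shift (same mill) — holds.
finish must fall between shift 6 and shift 8 — holds.
cut and finish share a setup and run in the same shift — violated.
press must be no later than shift 4 — holds.
cut must be no later than shift 8 — holds.
drill must be completed before deburr — violated.

Invalid. drill must be completed before cut.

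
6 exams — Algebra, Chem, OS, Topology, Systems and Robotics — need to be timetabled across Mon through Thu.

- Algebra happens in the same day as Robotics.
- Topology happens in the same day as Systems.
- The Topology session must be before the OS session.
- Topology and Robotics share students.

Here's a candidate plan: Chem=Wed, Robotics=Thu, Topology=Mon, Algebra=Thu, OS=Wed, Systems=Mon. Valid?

Yes, all constraints hold

Topology and Robotics share students — holds.
Topology happens in the same day as Systems — holds.
Algebra happens in the same day as Robotics — holds.
The Topology session must be before the OS session — holds.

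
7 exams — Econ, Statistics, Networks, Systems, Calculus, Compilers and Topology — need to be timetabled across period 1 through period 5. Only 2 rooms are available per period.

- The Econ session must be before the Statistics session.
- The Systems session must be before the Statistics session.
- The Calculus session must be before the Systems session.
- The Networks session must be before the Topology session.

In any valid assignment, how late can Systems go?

period 4

Precedence pushes Systems to at least period 2; downstream work caps Systems at period 4.
Systems at period 4 is achievable: Econ=period 1; Topology=period 2; Statistics=period 5; Compilers=period 3; Networks=period 1; Calculus=period 2; Systems=period 4.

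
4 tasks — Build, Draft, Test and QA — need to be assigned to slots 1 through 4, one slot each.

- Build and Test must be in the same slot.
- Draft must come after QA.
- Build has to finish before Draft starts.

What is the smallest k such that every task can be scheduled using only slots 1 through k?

2

The precedence chain requires at least 2 distinct slots.
2 works (last occupied slot: 2): for example QA -> 1, Draft -> 2, Test -> 1, Build -> 1.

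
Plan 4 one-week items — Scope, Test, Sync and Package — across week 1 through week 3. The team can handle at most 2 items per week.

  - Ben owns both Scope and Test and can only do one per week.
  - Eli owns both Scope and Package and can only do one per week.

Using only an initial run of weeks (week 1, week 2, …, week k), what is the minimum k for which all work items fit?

With at most 2 per week and 4 work items, at least 2 weeks are needed.
2 works (last occupied week: week 2): for example Test -> week 2, Scope -> week 1, Package -> week 2, Sync -> week 1.

2 weeks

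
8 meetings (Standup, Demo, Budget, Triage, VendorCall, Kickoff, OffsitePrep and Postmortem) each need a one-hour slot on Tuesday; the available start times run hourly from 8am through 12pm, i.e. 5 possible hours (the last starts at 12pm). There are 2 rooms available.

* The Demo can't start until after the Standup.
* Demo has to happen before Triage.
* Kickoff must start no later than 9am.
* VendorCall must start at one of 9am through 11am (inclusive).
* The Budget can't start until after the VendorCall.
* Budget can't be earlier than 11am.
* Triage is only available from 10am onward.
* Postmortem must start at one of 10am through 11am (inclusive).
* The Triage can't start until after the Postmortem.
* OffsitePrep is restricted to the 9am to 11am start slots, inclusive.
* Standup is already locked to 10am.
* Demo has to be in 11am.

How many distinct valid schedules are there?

Splitting on Budget: it can be 11am (1), 12pm (10). Listing each branch's schedules as (Standup, Demo, Triage, VendorCall, Kickoff, OffsitePrep, Postmortem):
Budget=11am: (10am,11am,12pm,9am,8am,9am,10am) — 1.
Budget=12pm: (10am,11am,12pm,9am,8am,9am,10am) (10am,11am,12pm,9am,8am,9am,11am) (10am,11am,12pm,9am,8am,10am,11am) (10am,11am,12pm,9am,8am,11am,10am) (10am,11am,12pm,9am,9am,10am,11am) (10am,11am,12pm,9am,9am,11am,10am) (10am,11am,12pm,10am,8am,9am,11am) (10am,11am,12pm,10am,9am,9am,11am) (10am,11am,12pm,11am,8am,9am,10am) (10am,11am,12pm,11am,9am,9am,10am) — 10.
Summing: 1 + 10 = 11.

11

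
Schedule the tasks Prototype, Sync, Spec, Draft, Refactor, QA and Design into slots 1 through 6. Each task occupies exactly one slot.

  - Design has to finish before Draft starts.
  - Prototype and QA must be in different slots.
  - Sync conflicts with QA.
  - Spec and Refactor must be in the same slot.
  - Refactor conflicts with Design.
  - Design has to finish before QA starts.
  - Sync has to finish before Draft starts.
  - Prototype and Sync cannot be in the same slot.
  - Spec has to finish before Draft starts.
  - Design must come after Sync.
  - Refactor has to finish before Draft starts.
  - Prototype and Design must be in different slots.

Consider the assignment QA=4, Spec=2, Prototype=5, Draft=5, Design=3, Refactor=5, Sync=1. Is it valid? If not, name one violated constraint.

No — it violates: Spec and Refactor must be in the same slot

Design must come after Sync — holds.
Design has to finish before QA starts — holds.
Spec and Refactor must be in the same slot — violated.
Design has to finish before Draft starts — holds.
Prototype and QA must be in different slots — holds.
Prototype and Design must be in different slots — holds.
Sync conflicts with QA — holds.
Sync has to finish before Draft starts — holds.
Refactor conflicts with Design — holds.
Prototype and Sync cannot be in the same slot — holds.
Spec has to finish before Draft starts — holds.
Refactor has to finish before Draft starts — violated.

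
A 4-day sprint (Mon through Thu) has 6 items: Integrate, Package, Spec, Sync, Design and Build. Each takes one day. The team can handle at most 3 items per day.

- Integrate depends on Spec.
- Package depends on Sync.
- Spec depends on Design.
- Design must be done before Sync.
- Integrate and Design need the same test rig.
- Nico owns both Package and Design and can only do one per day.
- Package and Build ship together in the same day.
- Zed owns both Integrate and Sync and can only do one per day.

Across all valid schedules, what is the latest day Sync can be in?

Precedence pushes Sync to at least Tue; downstream work caps Sync at Wed.
Sync at Wed is achievable: Build -> Thu, Sync -> Wed, Package -> Thu, Integrate -> Thu, Spec -> Tue, Design -> Mon.

Wed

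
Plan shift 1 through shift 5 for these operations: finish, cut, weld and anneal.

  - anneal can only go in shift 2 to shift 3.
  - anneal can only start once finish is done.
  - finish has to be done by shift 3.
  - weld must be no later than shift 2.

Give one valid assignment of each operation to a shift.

weld -> shift 1; finish -> shift 1; cut -> shift 1; anneal -> shift 2

Checking: finish(shift 1) before anneal(shift 2); weld=shift 1 in [shift 1,shift 2]; anneal=shift 2 in [shift 2,shift 3]; finish=shift 1 in [shift 1,shift 3].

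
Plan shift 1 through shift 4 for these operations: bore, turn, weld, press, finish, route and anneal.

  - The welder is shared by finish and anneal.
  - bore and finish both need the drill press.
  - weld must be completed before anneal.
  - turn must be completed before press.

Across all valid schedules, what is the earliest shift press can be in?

shift 2

Precedence pushes press to at least shift 2.
press at shift 2 is achievable: anneal -> shift 2; turn -> shift 1; bore -> shift 1; finish -> shift 3; weld -> shift 1; route -> shift 1; press -> shift 2.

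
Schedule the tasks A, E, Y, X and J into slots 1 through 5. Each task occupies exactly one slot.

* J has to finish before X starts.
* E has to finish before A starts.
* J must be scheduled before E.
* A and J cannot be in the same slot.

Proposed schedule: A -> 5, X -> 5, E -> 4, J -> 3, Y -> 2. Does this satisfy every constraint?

A and J cannot be in the same slot — holds.
J has to finish before X starts — holds.
E has to finish before A starts — holds.
J must be scheduled before E — holds.

Yes, all constraints hold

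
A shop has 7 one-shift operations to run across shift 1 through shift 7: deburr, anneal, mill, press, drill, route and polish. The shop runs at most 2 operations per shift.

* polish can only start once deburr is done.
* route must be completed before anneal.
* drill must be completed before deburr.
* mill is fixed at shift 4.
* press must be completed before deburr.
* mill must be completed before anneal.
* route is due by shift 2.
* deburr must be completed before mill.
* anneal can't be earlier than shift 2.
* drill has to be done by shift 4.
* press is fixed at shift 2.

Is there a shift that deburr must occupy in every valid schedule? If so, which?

shift 3

press is fixed at shift 2 and must come before deburr, so deburr is at least shift 3.
mill is fixed at shift 4 and must come after deburr, so deburr is at most shift 3.
So deburr must be shift 3.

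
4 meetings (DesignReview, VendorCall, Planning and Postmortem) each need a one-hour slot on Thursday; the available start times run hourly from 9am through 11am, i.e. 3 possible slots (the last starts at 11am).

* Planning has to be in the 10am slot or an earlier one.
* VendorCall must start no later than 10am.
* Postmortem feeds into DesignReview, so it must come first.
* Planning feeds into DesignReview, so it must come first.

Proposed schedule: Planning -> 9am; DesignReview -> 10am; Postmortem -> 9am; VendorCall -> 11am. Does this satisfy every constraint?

Planning has to be in the 10am slot or an earlier one — holds.
Planning feeds into DesignReview, so it must come first — holds.
VendorCall must start no later than 10am — violated.
Postmortem feeds into DesignReview, so it must come first — holds.

Invalid. VendorCall must start no later than 10am.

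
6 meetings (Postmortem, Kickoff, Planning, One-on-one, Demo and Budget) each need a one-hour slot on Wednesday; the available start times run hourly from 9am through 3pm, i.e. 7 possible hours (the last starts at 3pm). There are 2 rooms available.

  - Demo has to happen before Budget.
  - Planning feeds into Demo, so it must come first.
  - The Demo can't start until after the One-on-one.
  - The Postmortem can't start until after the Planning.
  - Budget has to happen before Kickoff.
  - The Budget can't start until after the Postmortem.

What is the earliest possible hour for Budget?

11am

Precedence pushes Budget to at least 11am; downstream work caps Budget at 2pm.
Budget at 11am is achievable: Planning=9am, Kickoff=12pm, Postmortem=10am, Budget=11am, Demo=10am, One-on-one=9am.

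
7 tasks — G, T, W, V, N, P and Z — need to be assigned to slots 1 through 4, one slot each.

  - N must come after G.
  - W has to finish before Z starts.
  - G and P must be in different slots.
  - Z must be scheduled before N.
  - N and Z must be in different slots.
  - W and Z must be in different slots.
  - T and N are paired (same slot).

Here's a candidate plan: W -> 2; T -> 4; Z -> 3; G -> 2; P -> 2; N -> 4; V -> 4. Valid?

W has to finish before Z starts — holds.
T and N are paired (same slot) — holds.
W and Z must be in different slots — holds.
G and P must be in different slots — violated.
N must come after G — holds.
Z must be scheduled before N — holds.
N and Z must be in different slots — holds.

No — it violates: G and P must be in different slots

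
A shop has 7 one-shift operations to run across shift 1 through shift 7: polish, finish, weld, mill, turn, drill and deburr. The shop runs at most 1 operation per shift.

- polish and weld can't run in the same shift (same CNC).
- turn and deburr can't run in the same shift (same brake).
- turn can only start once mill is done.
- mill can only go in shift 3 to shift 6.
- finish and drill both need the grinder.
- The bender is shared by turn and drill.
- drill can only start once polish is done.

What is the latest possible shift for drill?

shift 7

Precedence pushes drill to at least shift 2.
drill at shift 7 is achievable: turn -> shift 4; polish -> shift 1; deburr -> shift 6; finish -> shift 2; drill -> shift 7; weld -> shift 5; mill -> shift 3.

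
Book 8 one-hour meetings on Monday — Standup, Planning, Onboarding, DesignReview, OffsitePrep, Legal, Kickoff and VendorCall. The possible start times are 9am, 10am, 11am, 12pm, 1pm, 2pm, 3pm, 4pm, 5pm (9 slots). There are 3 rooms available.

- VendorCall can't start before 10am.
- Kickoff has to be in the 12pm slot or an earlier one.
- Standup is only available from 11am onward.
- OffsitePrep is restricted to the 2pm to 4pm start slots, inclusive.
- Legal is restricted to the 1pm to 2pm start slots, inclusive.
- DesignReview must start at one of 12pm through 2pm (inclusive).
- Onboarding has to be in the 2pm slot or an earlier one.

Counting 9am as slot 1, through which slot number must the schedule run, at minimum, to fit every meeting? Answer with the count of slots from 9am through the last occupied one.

With at most 3 per slot and 8 meetings, at least 3 slots are needed.
OffsitePrep can't be placed before 2pm — that is slot 6 counting from 9am — so the schedule must run through at least 6 slots.
6 works (last occupied slot: 2pm): for example VendorCall -> 10am, Legal -> 1pm, Planning -> 9am, Standup -> 11am, DesignReview -> 12pm, Onboarding -> 9am, Kickoff -> 9am, OffsitePrep -> 2pm.

6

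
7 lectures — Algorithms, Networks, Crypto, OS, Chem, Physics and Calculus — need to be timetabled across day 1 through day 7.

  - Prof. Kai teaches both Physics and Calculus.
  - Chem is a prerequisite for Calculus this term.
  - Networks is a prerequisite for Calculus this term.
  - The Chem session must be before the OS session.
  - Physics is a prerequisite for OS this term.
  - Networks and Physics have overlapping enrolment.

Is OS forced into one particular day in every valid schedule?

OS can be day 2 (e.g. Physics in day 1; Algorithms in day 1; OS in day 2; Crypto in day 1; Chem in day 1; Calculus in day 3; Networks in day 2) or day 3 (e.g. Algorithms in day 1; Crypto in day 1; Physics in day 2; Chem in day 1; OS in day 3; Calculus in day 3; Networks in day 1).

No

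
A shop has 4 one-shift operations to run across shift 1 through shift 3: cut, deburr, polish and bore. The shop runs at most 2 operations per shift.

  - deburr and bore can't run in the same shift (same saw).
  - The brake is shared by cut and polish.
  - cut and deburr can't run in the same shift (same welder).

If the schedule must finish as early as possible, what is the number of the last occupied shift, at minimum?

With at most 2 per shift and 4 operations, at least 2 shifts are needed.
2 works (last occupied shift: shift 2): for example bore=shift 1, polish=shift 2, deburr=shift 2, cut=shift 1.

2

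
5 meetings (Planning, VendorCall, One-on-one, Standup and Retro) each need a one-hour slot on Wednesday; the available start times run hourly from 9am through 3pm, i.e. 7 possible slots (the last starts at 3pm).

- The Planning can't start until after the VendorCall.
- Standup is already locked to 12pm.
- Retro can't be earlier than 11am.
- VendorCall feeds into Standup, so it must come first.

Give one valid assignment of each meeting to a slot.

Planning=10am, One-on-one=9am, Standup=12pm, Retro=11am, VendorCall=9am

Checking: VendorCall(9am) before Standup(12pm); VendorCall(9am) before Planning(10am); Standup=12pm in [12pm,12pm]; Retro=11am in [11am,3pm].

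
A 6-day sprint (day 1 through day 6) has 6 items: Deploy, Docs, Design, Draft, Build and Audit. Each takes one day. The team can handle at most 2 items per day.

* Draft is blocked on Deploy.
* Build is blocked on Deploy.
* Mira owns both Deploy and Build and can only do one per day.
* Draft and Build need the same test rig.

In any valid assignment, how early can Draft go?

Precedence pushes Draft to at least day 2.
Draft at day 2 is achievable: Audit -> day 3; Deploy -> day 1; Docs -> day 1; Design -> day 2; Draft -> day 2; Build -> day 3.

day 2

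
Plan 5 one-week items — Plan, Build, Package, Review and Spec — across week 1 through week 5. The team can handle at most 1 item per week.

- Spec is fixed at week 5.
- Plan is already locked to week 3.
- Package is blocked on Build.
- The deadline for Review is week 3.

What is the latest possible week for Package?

week 4

Precedence pushes Package to at least week 2.
Package at week 4 is achievable: Spec=week 5; Review=week 1; Package=week 4; Plan=week 3; Build=week 2.
Nothing later works — the capacity limit rule out every week after week 4.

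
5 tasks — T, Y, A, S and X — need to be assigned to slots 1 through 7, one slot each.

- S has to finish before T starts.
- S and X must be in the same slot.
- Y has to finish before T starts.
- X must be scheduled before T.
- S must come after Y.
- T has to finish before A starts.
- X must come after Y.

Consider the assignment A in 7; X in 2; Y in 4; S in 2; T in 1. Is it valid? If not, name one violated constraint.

No. Y has to finish before T starts is not satisfied.

S has to finish before T starts — violated.
S and X must be in the same slot — holds.
X must come after Y — violated.
X must be scheduled before T — violated.
T has to finish before A starts — holds.
S must come after Y — violated.
Y has to finish before T starts — violated.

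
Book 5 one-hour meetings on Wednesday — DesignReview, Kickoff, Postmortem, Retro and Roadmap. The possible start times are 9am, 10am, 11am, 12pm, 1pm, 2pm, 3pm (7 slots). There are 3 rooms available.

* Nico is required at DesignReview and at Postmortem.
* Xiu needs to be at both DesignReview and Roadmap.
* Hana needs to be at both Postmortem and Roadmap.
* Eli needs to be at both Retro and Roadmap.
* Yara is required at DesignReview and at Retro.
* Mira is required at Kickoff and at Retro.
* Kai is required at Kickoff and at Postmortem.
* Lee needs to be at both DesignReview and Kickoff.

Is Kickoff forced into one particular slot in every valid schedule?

Kickoff can be 9am (e.g. Postmortem in 11am; Kickoff in 9am; Roadmap in 9am; Retro in 11am; DesignReview in 10am) or 10am (e.g. Retro=11am, DesignReview=9am, Kickoff=10am, Postmortem=11am, Roadmap=10am).

No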